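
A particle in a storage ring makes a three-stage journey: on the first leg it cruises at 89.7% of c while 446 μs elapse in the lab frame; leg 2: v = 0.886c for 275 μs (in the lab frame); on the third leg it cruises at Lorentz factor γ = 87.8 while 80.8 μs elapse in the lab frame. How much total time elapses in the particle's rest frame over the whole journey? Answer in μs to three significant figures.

Leg 1: β = 0.897; γ = 1/√(1 − 0.897²) = 1/√0.1954 = 2.262; τ_1 = 446/2.262 = 197.1 μs.
Leg 2: γ = 1/√(1 − 0.886²) = 1/√0.2150 = 2.157; τ_2 = 275/2.157 = 127.5 μs.
Leg 3: γ = 87.8; τ_3 = 80.8/87.80 = 0.9203 μs.
Total: 197.1 + 127.5 + 0.9203 μs.

τ = 326 μs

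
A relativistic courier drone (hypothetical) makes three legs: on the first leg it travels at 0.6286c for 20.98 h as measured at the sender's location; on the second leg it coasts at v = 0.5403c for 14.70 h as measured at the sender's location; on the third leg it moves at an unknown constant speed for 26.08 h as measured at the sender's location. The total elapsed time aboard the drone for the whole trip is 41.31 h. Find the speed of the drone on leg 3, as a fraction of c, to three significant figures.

β = 0.875

Leg 1: γ = 1/√(1 − 0.6286²) = 1/√0.6049 = 1.286; τ_1 = 20.98/1.286 = 16.32 h.
Leg 2: γ = 1/√(1 − 0.5403²) = 1/√0.7081 = 1.188; τ_2 = 14.70/1.188 = 12.37 h.
Leg 3: speed unknown; τ_3 = 26.08/γ_3.
Total proper time: 16.32 + 12.37 + τ_3 = 41.31, so τ_3 = 41.31 − 28.69 = 12.62 h.
γ_3 = 26.08/12.62 = 2.066; β = √(1 − 1/γ²) = √0.7657.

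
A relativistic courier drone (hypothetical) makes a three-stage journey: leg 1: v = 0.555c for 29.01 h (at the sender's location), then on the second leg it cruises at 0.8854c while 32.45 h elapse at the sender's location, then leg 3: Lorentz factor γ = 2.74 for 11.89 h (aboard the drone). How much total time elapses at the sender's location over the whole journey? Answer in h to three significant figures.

Δt = 94.0 h

Leg 1: 29.01 h is already measured at the sender's location.
Leg 2: 32.45 h is already measured at the sender's location.
Leg 3: γ = 2.74; Δt_3 = 2.740 × 11.89 = 32.58 h.
Total: 29.01 + 32.45 + 32.58 h.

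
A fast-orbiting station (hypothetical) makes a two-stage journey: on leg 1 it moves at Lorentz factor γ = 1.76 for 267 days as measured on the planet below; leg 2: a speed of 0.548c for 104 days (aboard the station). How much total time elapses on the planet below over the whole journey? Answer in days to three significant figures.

Leg 1: 267 days is already measured on the planet below.
Leg 2: γ = 1/√(1 − 0.548²) = 1/√0.6997 = 1.195; Δt_2 = 1.195 × 104 = 124.3 days.
Total: 267.0 + 124.3 days.

Δt = 391 days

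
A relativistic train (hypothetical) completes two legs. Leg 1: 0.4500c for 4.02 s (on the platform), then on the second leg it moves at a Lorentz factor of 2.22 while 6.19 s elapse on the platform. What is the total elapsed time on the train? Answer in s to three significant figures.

Leg 1: γ = 1/√(1 − 0.4500²) = 1/√0.7975 = 1.120; τ_1 = 4.02/1.120 = 3.590 s.
Leg 2: γ = 2.22; τ_2 = 6.19/2.220 = 2.788 s.
Total: 3.590 + 2.788 s.

τ = 6.38 s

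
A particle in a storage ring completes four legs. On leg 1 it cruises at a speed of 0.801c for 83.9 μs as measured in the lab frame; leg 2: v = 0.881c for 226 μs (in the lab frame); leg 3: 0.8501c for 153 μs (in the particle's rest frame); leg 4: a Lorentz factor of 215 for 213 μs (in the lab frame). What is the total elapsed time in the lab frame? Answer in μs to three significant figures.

Δt = 813 μs

Leg 1: 83.9 μs is already measured in the lab frame.
Leg 2: 226 μs is already measured in the lab frame.
Leg 3: γ = 1/√(1 − 0.8501²) = 1/√0.2773 = 1.899; Δt_3 = 1.899 × 153 = 290.5 μs.
Leg 4: 213 μs is already measured in the lab frame.
Total: 83.90 + 226.0 + 290.5 + 213.0 μs.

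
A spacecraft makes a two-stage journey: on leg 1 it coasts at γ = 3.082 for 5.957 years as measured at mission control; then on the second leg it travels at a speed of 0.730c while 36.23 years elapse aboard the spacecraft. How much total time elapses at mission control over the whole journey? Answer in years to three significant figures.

Δt = 59.0 years

Leg 1: 5.957 years is already measured at mission control.
Leg 2: γ = 1/√(1 − 0.730²) = 1/√0.4671 = 1.463; Δt_2 = 1.463 × 36.23 = 53.01 years.
Total: 5.957 + 53.01 years.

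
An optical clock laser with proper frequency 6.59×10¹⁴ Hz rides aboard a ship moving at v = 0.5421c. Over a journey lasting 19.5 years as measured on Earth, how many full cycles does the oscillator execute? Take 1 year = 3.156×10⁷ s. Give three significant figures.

N = 3.41×10²³

γ = 1/√(1 − 0.5421²) = 1/√0.7061 = 1.190
The oscillator's own cycle count is N = f × τ where τ is the proper time on the ship. τ = Δt/γ = 19.5/1.190 = 16.39 years = 5.171×10⁸ s.
N = 6.59×10¹⁴ × 5.171×10⁸ = 3.408×10²³.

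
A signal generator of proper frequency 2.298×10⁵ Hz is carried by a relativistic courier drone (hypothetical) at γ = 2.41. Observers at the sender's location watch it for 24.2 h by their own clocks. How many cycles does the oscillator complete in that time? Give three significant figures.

γ = 2.41
During 24.2 h of lab time, the oscillator's proper time advances by τ = Δt/γ = 24.2/2.410 = 10.04 h = 3.615×10⁴ s.
N = f × τ = 2.298×10⁵ × 3.615×10⁴ = 8.307×10⁹.

N = 8.31×10⁹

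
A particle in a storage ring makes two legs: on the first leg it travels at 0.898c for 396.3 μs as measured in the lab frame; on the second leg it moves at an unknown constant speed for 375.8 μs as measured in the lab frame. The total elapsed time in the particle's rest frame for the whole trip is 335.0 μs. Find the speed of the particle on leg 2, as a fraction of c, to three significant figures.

β = 0.904

Leg 1: γ = 1/√(1 − 0.898²) = 1/√0.1936 = 2.273; τ_1 = 396.3/2.273 = 174.4 μs.
Leg 2: speed unknown; τ_2 = 375.8/γ_2.
Total proper time: 174.4 + τ_2 = 335.0, so τ_2 = 335.0 − 174.4 = 160.6 μs.
γ_2 = 375.8/160.6 = 2.340; β = √(1 − 1/γ²) = √0.8173.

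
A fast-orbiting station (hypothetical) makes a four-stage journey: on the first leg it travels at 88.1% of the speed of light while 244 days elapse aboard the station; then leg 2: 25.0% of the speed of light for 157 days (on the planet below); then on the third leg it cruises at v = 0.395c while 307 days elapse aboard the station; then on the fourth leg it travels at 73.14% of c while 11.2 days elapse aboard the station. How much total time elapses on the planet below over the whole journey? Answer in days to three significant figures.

Δt = 1020 days

Leg 1: β = 0.881; γ = 1/√(1 − 0.881²) = 1/√0.2238 = 2.114; Δt_1 = 2.114 × 244 = 515.7 days.
Leg 2: 157 days is already measured on the planet below.
Leg 3: γ = 1/√(1 − 0.395²) = 1/√0.8440 = 1.089; Δt_3 = 1.089 × 307 = 334.2 days.
Leg 4: β = 0.7314; γ = 1/√(1 − 0.7314²) = 1/√0.4651 = 1.466; Δt_4 = 1.466 × 11.2 = 16.42 days.
Total: 515.7 + 157.0 + 334.2 + 16.42 days.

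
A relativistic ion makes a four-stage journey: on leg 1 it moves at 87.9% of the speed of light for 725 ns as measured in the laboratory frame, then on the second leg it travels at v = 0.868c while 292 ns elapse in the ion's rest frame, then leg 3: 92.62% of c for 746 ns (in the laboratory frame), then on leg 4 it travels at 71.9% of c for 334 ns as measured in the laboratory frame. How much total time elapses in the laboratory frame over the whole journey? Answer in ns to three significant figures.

Leg 1: 725 ns is already measured in the laboratory frame.
Leg 2: γ = 1/√(1 − 0.868²) = 1/√0.2466 = 2.014; Δt_2 = 2.014 × 292 = 588.0 ns.
Leg 3: 746 ns is already measured in the laboratory frame.
Leg 4: 334 ns is already measured in the laboratory frame.
Total: 725.0 + 588.0 + 746.0 + 334.0 ns.

Δt = 2390 ns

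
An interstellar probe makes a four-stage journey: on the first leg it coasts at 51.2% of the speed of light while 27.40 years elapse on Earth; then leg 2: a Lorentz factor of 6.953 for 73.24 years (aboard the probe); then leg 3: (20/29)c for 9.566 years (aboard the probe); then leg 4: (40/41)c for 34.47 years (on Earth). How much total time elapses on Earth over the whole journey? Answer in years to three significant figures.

Leg 1: 27.40 years is already measured on Earth.
Leg 2: γ = 6.953; Δt_2 = 6.953 × 73.24 = 509.2 years.
Leg 3: γ = 1/√(1 − (20/29)²) = 29/21 ≈ 1.381; Δt_3 = 1.381 × 9.566 = 13.21 years.
Leg 4: 34.47 years is already measured on Earth.
Total: 27.40 + 509.2 + 13.21 + 34.47 years.

Δt = 584 years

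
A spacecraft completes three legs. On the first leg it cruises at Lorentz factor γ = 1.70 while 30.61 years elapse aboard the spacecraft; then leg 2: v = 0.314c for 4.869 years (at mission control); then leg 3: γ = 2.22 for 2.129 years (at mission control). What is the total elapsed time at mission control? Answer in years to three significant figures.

Leg 1: γ = 1.70; Δt_1 = 1.700 × 30.61 = 52.04 years.
Leg 2: 4.869 years is already measured at mission control.
Leg 3: 2.129 years is already measured at mission control.
Total: 52.04 + 4.869 + 2.129 years.

Δt = 59.0 years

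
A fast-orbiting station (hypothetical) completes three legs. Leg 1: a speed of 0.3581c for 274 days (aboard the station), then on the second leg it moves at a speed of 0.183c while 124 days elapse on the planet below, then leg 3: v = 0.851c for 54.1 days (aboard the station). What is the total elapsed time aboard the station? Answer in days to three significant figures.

τ = 450 days

Leg 1: 274 days is already measured aboard the station.
Leg 2: γ = 1/√(1 − 0.183²) = 1/√0.9665 = 1.017; τ_2 = 124/1.017 = 121.9 days.
Leg 3: 54.1 days is already measured aboard the station.
Total: 274.0 + 121.9 + 54.10 days.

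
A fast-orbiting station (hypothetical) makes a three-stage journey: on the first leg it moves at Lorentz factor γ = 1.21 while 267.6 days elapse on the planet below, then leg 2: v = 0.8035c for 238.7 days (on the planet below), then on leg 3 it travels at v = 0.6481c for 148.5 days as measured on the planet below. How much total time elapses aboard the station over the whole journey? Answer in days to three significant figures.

τ = 476 days

Leg 1: γ = 1.21; τ_1 = 267.6/1.210 = 221.2 days.
Leg 2: γ = 1/√(1 − 0.8035²) = 1/√0.3544 = 1.680; τ_2 = 238.7/1.680 = 142.1 days.
Leg 3: γ = 1/√(1 − 0.6481²) = 1/√0.5800 = 1.313; τ_3 = 148.5/1.313 = 113.1 days.
Total: 221.2 + 142.1 + 113.1 days.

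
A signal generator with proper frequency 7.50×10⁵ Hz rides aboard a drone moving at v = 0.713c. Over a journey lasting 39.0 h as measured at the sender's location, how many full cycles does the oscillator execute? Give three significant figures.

γ = 1/√(1 − 0.713²) = 1/√0.4916 = 1.426
The oscillator's own cycle count is N = f × τ where τ is the proper time aboard the drone. τ = Δt/γ = 39.0/1.426 = 27.35 h = 9.844×10⁴ s.
N = 7.50×10⁵ × 9.844×10⁴ = 7.383×10¹⁰.

N = 7.38×10¹⁰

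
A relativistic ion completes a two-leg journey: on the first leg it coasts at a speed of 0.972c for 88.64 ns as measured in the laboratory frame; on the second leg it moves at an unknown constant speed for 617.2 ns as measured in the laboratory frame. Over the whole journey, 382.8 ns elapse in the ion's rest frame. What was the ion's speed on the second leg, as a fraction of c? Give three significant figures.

Leg 1: γ = 1/√(1 − 0.972²) = 1/√0.05522 = 4.256; τ_1 = 88.64/4.256 = 20.83 ns.
Leg 2: speed unknown; τ_2 = 617.2/γ_2.
Total proper time: 20.83 + τ_2 = 382.8, so τ_2 = 382.8 − 20.83 = 362.0 ns.
γ_2 = 617.2/362.0 = 1.705; β = √(1 − 1/γ²) = √0.6560.

β = 0.810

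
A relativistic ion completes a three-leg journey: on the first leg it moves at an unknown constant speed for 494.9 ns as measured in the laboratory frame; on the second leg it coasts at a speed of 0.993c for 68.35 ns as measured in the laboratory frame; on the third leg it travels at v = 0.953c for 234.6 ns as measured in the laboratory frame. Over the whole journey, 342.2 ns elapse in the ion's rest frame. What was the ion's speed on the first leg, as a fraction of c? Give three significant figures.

β = 0.847

Leg 1: speed unknown; τ_1 = 494.9/γ_1.
Leg 2: γ = 1/√(1 − 0.993²) = 1/√0.01395 = 8.466; τ_2 = 68.35/8.466 = 8.073 ns.
Leg 3: γ = 1/√(1 − 0.953²) = 1/√0.09179 = 3.301; τ_3 = 234.6/3.301 = 71.08 ns.
Total proper time: τ_1 + 8.073 + 71.08 = 342.2, so τ_1 = 342.2 − 79.15 = 263.1 ns.
γ_1 = 494.9/263.1 = 1.881; β = √(1 − 1/γ²) = √0.7175.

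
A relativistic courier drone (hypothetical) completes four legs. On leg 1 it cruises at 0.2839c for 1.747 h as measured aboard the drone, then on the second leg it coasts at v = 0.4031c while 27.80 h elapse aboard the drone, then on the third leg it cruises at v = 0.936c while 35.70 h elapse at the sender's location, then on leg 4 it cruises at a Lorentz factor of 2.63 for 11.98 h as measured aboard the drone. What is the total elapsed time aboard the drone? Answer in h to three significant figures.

τ = 54.1 h

Leg 1: 1.747 h is already measured aboard the drone.
Leg 2: 27.80 h is already measured aboard the drone.
Leg 3: γ = 1/√(1 − 0.936²) = 1/√0.1239 = 2.841; τ_3 = 35.70/2.841 = 12.57 h.
Leg 4: 11.98 h is already measured aboard the drone.
Total: 1.747 + 27.80 + 12.57 + 11.98 h.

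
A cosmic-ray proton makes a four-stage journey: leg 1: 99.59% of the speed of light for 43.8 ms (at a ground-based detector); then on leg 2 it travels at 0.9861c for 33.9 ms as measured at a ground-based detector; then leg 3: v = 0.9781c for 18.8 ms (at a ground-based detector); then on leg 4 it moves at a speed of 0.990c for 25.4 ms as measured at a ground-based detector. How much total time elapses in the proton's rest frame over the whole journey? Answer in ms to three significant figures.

Leg 1: β = 0.9959; γ = 1/√(1 − 0.9959²) = 1/√0.008183 = 11.05; τ_1 = 43.8/11.05 = 3.962 ms.
Leg 2: γ = 1/√(1 − 0.9861²) = 1/√0.02761 = 6.019; τ_2 = 33.9/6.019 = 5.633 ms.
Leg 3: γ = 1/√(1 − 0.9781²) = 1/√0.04332 = 4.805; τ_3 = 18.8/4.805 = 3.913 ms.
Leg 4: γ = 1/√(1 − 0.990²) = 1/√0.01990 = 7.089; τ_4 = 25.4/7.089 = 3.583 ms.
Total: 3.962 + 5.633 + 3.913 + 3.583 ms.

τ = 17.1 ms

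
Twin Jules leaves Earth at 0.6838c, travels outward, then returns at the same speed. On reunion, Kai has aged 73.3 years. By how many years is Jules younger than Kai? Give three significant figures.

γ = 1/√(1 − 0.6838²) = 1/√0.5324 = 1.370
Jules's elapsed proper time: τ = 73.3/1.370 = 53.48 years.
Age gap = Δt − τ = 73.3 − 53.48 years.

Δt − τ = 19.8 years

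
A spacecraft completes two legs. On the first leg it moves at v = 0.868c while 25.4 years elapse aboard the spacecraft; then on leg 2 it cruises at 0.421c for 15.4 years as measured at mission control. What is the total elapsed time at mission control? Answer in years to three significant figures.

Δt = 66.6 years

Leg 1: γ = 1/√(1 − 0.868²) = 1/√0.2466 = 2.014; Δt_1 = 2.014 × 25.4 = 51.15 years.
Leg 2: 15.4 years is already measured at mission control.
Total: 51.15 + 15.40 years.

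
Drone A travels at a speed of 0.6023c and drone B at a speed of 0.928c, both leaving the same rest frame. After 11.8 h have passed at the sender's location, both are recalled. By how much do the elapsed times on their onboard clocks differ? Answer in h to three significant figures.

|τ_A − τ_B| = 5.02 h

A: γ = 1/√(1 − 0.6023²) = 1/√0.6372 = 1.253; τ_A = 11.8/1.253 = 9.420 h.
B: γ = 1/√(1 − 0.928²) = 1/√0.1388 = 2.684; τ_B = 11.8/2.684 = 4.396 h.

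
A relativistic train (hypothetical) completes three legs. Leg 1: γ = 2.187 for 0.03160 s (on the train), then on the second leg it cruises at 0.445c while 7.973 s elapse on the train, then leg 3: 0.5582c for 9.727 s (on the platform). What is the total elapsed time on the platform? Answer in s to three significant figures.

Leg 1: γ = 2.187; Δt_1 = 2.187 × 0.03160 = 0.06911 s.
Leg 2: γ = 1/√(1 − 0.445²) = 1/√0.8020 = 1.117; Δt_2 = 1.117 × 7.973 = 8.903 s.
Leg 3: 9.727 s is already measured on the platform.
Total: 0.06911 + 8.903 + 9.727 s.

Δt = 18.7 s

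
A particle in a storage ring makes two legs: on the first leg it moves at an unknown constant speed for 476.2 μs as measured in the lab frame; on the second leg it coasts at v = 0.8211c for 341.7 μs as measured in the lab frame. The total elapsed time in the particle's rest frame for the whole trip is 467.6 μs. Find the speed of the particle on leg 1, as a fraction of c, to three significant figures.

β = 0.820

Leg 1: speed unknown; τ_1 = 476.2/γ_1.
Leg 2: γ = 1/√(1 − 0.8211²) = 1/√0.3258 = 1.752; τ_2 = 341.7/1.752 = 195.0 μs.
Total proper time: τ_1 + 195.0 = 467.6, so τ_1 = 467.6 − 195.0 = 272.6 μs.
γ_1 = 476.2/272.6 = 1.747; β = √(1 − 1/γ²) = √0.6724.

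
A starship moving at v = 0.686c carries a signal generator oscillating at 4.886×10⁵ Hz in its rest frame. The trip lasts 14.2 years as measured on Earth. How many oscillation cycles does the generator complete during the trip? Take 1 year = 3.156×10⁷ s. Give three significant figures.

γ = 1/√(1 − 0.686²) = 1/√0.5294 = 1.374
The oscillator's own cycle count is N = f × τ where τ is the proper time on the ship. τ = Δt/γ = 14.2/1.374 = 10.33 years = 3.261×10⁸ s.
N = 4.886×10⁵ × 3.261×10⁸ = 1.593×10¹⁴.

N = 1.59×10¹⁴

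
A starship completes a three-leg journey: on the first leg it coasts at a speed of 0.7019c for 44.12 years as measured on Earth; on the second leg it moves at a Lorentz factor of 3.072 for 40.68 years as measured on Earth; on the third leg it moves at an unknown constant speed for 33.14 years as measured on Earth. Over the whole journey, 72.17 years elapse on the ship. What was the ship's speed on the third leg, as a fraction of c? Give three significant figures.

Leg 1: γ = 1/√(1 − 0.7019²) = 1/√0.5073 = 1.404; τ_1 = 44.12/1.404 = 31.43 years.
Leg 2: γ = 3.072; τ_2 = 40.68/3.072 = 13.24 years.
Leg 3: speed unknown; τ_3 = 33.14/γ_3.
Total proper time: 31.43 + 13.24 + τ_3 = 72.17, so τ_3 = 72.17 − 44.67 = 27.50 years.
γ_3 = 33.14/27.50 = 1.205; β = √(1 − 1/γ²) = √0.3113.

β = 0.558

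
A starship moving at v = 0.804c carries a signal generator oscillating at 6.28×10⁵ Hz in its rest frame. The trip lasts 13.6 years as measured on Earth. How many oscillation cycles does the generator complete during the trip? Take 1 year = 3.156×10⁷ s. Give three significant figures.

γ = 1/√(1 − 0.804²) = 1/√0.3536 = 1.682
The oscillator's own cycle count is N = f × τ where τ is the proper time on the ship. τ = Δt/γ = 13.6/1.682 = 8.087 years = 2.552×10⁸ s.
N = 6.28×10⁵ × 2.552×10⁸ = 1.603×10¹⁴.

N = 1.60×10¹⁴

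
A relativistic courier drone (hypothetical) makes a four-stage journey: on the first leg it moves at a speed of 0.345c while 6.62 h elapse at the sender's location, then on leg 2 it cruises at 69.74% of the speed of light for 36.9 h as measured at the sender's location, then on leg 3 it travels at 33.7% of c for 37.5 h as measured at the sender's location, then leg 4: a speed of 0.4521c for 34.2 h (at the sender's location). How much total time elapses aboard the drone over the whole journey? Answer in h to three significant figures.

τ = 98.5 h

Leg 1: γ = 1/√(1 − 0.345²) = 1/√0.8810 = 1.065; τ_1 = 6.62/1.065 = 6.214 h.
Leg 2: β = 0.6974; γ = 1/√(1 − 0.6974²) = 1/√0.5136 = 1.395; τ_2 = 36.9/1.395 = 26.45 h.
Leg 3: β = 0.337; γ = 1/√(1 − 0.337²) = 1/√0.8864 = 1.062; τ_3 = 37.5/1.062 = 35.31 h.
Leg 4: γ = 1/√(1 − 0.4521²) = 1/√0.7956 = 1.121; τ_4 = 34.2/1.121 = 30.51 h.
Total: 6.214 + 26.45 + 35.31 + 30.51 h.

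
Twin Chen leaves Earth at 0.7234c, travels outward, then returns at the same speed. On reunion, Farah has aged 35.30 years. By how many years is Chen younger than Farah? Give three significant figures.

γ = 1/√(1 − 0.7234²) = 1/√0.4767 = 1.448
Chen's elapsed proper time: τ = 35.30/1.448 = 24.37 years.
Age gap = Δt − τ = 35.30 − 24.37 years.

Δt − τ = 10.9 years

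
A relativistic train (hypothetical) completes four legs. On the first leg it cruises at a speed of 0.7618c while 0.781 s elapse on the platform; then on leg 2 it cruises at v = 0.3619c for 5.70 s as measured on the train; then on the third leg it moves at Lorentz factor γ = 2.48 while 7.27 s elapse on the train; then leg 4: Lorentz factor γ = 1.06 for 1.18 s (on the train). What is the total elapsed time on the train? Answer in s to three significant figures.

τ = 14.7 s

Leg 1: γ = 1/√(1 − 0.7618²) = 1/√0.4197 = 1.544; τ_1 = 0.781/1.544 = 0.5059 s.
Leg 2: 5.70 s is already measured on the train.
Leg 3: 7.27 s is already measured on the train.
Leg 4: 1.18 s is already measured on the train.
Total: 0.5059 + 5.700 + 7.270 + 1.180 s.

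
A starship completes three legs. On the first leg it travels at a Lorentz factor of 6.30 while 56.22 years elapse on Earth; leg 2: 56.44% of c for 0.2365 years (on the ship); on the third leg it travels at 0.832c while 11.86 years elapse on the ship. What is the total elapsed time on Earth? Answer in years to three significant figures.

Δt = 77.9 years

Leg 1: 56.22 years is already measured on Earth.
Leg 2: β = 0.5644; γ = 1/√(1 − 0.5644²) = 1/√0.6815 = 1.211; Δt_2 = 1.211 × 0.2365 = 0.2865 years.
Leg 3: γ = 1/√(1 − 0.832²) = 1/√0.3078 = 1.803; Δt_3 = 1.803 × 11.86 = 21.38 years.
Total: 56.22 + 0.2865 + 21.38 years.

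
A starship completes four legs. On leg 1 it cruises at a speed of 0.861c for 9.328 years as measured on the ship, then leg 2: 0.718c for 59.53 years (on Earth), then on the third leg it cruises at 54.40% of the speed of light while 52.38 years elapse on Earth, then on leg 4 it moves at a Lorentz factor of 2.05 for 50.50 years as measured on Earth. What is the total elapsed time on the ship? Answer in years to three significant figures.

τ = 119 years

Leg 1: 9.328 years is already measured on the ship.
Leg 2: γ = 1/√(1 − 0.718²) = 1/√0.4845 = 1.437; τ_2 = 59.53/1.437 = 41.44 years.
Leg 3: β = 0.5440; γ = 1/√(1 − 0.5440²) = 1/√0.7041 = 1.192; τ_3 = 52.38/1.192 = 43.95 years.
Leg 4: γ = 2.05; τ_4 = 50.50/2.050 = 24.63 years.
Total: 9.328 + 41.44 + 43.95 + 24.63 years.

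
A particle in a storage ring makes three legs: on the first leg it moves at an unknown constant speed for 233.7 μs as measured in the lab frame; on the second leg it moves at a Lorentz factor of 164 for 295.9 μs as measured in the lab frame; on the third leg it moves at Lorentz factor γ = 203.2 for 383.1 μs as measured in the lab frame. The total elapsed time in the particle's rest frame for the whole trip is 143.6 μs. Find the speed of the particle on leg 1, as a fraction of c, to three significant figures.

Leg 1: speed unknown; τ_1 = 233.7/γ_1.
Leg 2: γ = 164; τ_2 = 295.9/164.0 = 1.804 μs.
Leg 3: γ = 203.2; τ_3 = 383.1/203.2 = 1.885 μs.
Total proper time: τ_1 + 1.804 + 1.885 = 143.6, so τ_1 = 143.6 − 3.690 = 139.9 μs.
γ_1 = 233.7/139.9 = 1.670; β = √(1 − 1/γ²) = √0.6416.

β = 0.801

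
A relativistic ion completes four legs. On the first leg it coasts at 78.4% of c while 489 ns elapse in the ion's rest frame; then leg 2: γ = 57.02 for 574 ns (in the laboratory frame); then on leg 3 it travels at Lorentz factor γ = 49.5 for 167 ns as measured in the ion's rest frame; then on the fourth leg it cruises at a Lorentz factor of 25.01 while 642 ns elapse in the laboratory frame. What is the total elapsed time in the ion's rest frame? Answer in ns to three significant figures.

Leg 1: 489 ns is already measured in the ion's rest frame.
Leg 2: γ = 57.02; τ_2 = 574/57.02 = 10.07 ns.
Leg 3: 167 ns is already measured in the ion's rest frame.
Leg 4: γ = 25.01; τ_4 = 642/25.01 = 25.67 ns.
Total: 489.0 + 10.07 + 167.0 + 25.67 ns.

τ = 692 ns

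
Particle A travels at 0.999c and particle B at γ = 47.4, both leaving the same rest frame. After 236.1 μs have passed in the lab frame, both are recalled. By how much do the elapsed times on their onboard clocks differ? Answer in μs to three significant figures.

|τ_A − τ_B| = 5.58 μs

A: γ = 1/√(1 − 0.999²) = 1/√0.001999 = 22.37; τ_A = 236.1/22.37 = 10.56 μs.
B: γ = 47.4; τ_B = 236.1/47.40 = 4.981 μs.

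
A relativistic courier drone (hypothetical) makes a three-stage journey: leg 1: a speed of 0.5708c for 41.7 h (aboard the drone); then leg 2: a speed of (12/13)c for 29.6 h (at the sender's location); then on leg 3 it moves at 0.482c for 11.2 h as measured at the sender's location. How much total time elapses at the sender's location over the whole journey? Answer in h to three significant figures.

Δt = 91.6 h

Leg 1: γ = 1/√(1 − 0.5708²) = 1/√0.6742 = 1.218; Δt_1 = 1.218 × 41.7 = 50.79 h.
Leg 2: 29.6 h is already measured at the sender's location.
Leg 3: 11.2 h is already measured at the sender's location.
Total: 50.79 + 29.60 + 11.20 h.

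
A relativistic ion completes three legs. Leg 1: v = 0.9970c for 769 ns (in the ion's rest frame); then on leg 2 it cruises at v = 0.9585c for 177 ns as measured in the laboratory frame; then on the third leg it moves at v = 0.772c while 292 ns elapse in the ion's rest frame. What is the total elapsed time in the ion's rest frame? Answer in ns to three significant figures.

τ = 1110 ns

Leg 1: 769 ns is already measured in the ion's rest frame.
Leg 2: γ = 1/√(1 − 0.9585²) = 1/√0.08128 = 3.508; τ_2 = 177/3.508 = 50.46 ns.
Leg 3: 292 ns is already measured in the ion's rest frame.
Total: 769.0 + 50.46 + 292.0 ns.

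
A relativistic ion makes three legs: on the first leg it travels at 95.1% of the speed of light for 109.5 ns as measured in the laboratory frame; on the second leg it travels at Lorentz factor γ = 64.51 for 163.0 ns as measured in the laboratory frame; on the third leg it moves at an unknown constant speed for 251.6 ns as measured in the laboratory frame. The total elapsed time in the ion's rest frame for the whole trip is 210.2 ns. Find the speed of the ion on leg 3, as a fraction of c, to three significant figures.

Leg 1: β = 0.951; γ = 1/√(1 − 0.951²) = 1/√0.09560 = 3.234; τ_1 = 109.5/3.234 = 33.86 ns.
Leg 2: γ = 64.51; τ_2 = 163.0/64.51 = 2.527 ns.
Leg 3: speed unknown; τ_3 = 251.6/γ_3.
Total proper time: 33.86 + 2.527 + τ_3 = 210.2, so τ_3 = 210.2 − 36.38 = 173.8 ns.
γ_3 = 251.6/173.8 = 1.448; β = √(1 − 1/γ²) = √0.5227.

β = 0.723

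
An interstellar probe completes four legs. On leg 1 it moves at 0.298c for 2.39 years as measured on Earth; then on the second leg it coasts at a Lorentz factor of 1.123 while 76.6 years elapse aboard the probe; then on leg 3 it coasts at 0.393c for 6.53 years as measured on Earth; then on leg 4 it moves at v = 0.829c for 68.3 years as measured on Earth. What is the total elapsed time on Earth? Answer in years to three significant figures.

Leg 1: 2.39 years is already measured on Earth.
Leg 2: γ = 1.123; Δt_2 = 1.123 × 76.6 = 86.02 years.
Leg 3: 6.53 years is already measured on Earth.
Leg 4: 68.3 years is already measured on Earth.
Total: 2.390 + 86.02 + 6.530 + 68.30 years.

Δt = 163 years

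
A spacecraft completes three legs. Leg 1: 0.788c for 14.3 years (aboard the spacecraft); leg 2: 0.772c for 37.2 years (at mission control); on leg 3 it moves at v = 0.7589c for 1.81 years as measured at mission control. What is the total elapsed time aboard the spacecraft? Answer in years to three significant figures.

τ = 39.1 years

Leg 1: 14.3 years is already measured aboard the spacecraft.
Leg 2: γ = 1/√(1 − 0.772²) = 1/√0.4040 = 1.573; τ_2 = 37.2/1.573 = 23.65 years.
Leg 3: γ = 1/√(1 − 0.7589²) = 1/√0.4241 = 1.536; τ_3 = 1.81/1.536 = 1.179 years.
Total: 14.30 + 23.65 + 1.179 years.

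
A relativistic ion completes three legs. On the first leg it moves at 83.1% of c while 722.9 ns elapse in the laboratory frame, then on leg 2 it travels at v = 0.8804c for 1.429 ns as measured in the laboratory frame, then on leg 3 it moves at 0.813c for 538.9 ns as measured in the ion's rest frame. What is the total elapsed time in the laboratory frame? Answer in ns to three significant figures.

Δt = 1650 ns

Leg 1: 722.9 ns is already measured in the laboratory frame.
Leg 2: 1.429 ns is already measured in the laboratory frame.
Leg 3: γ = 1/√(1 − 0.813²) = 1/√0.3390 = 1.717; Δt_3 = 1.717 × 538.9 = 925.5 ns.
Total: 722.9 + 1.429 + 925.5 ns.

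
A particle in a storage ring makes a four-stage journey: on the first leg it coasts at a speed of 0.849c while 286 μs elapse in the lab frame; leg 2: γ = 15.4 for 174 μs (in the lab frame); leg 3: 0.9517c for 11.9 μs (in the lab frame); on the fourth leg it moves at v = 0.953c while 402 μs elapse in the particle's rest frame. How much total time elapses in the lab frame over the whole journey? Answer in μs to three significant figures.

Leg 1: 286 μs is already measured in the lab frame.
Leg 2: 174 μs is already measured in the lab frame.
Leg 3: 11.9 μs is already measured in the lab frame.
Leg 4: γ = 1/√(1 − 0.953²) = 1/√0.09179 = 3.301; Δt_4 = 3.301 × 402 = 1327 μs.
Total: 286.0 + 174.0 + 11.90 + 1327 μs.

Δt = 1800 μs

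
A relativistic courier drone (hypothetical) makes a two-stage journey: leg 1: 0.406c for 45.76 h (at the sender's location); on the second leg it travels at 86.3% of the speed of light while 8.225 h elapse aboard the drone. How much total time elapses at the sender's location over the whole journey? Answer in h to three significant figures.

Leg 1: 45.76 h is already measured at the sender's location.
Leg 2: β = 0.863; γ = 1/√(1 − 0.863²) = 1/√0.2552 = 1.979; Δt_2 = 1.979 × 8.225 = 16.28 h.
Total: 45.76 + 16.28 h.

Δt = 62.0 h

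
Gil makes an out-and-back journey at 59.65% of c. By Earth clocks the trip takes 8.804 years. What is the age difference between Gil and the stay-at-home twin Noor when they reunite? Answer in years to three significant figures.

Δt − τ = 1.74 years

β = 0.5965; γ = 1/√(1 − 0.5965²) = 1/√0.6442 = 1.246
Gil's elapsed proper time: τ = 8.804/1.246 = 7.066 years.
Age gap = Δt − τ = 8.804 − 7.066 years.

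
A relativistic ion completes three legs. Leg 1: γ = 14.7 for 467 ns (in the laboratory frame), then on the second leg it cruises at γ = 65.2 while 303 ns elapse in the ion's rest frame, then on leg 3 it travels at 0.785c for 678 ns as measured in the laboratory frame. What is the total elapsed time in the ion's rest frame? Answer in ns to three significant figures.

Leg 1: γ = 14.7; τ_1 = 467/14.70 = 31.77 ns.
Leg 2: 303 ns is already measured in the ion's rest frame.
Leg 3: γ = 1/√(1 − 0.785²) = 1/√0.3838 = 1.614; τ_3 = 678/1.614 = 420.0 ns.
Total: 31.77 + 303.0 + 420.0 ns.

τ = 755 ns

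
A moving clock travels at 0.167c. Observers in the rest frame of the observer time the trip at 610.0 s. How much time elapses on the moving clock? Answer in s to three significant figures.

τ = 601 s

γ = 1/√(1 − 0.167²) = 1/√0.9721 = 1.014
The interval measured in the rest frame of the observer is the dilated one; the clock on the moving clock measures the proper time τ = Δt/γ = 610.0/1.014 s.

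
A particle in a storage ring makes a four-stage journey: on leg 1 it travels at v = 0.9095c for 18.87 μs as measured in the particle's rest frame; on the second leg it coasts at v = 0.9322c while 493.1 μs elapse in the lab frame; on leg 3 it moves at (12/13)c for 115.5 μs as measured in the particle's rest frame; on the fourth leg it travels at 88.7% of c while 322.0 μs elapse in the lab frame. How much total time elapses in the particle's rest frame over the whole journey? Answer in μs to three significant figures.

τ = 462 μs

Leg 1: 18.87 μs is already measured in the particle's rest frame.
Leg 2: γ = 1/√(1 − 0.9322²) = 1/√0.1310 = 2.763; τ_2 = 493.1/2.763 = 178.5 μs.
Leg 3: 115.5 μs is already measured in the particle's rest frame.
Leg 4: β = 0.887; γ = 1/√(1 − 0.887²) = 1/√0.2132 = 2.166; τ_4 = 322.0/2.166 = 148.7 μs.
Total: 18.87 + 178.5 + 115.5 + 148.7 μs.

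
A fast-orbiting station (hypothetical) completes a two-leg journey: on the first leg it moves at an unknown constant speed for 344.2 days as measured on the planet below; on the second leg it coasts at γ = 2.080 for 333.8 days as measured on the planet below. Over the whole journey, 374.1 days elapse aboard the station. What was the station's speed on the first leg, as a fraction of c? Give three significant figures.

β = 0.784

Leg 1: speed unknown; τ_1 = 344.2/γ_1.
Leg 2: γ = 2.080; τ_2 = 333.8/2.080 = 160.5 days.
Total proper time: τ_1 + 160.5 = 374.1, so τ_1 = 374.1 − 160.5 = 213.6 days.
γ_1 = 344.2/213.6 = 1.611; β = √(1 − 1/γ²) = √0.6148.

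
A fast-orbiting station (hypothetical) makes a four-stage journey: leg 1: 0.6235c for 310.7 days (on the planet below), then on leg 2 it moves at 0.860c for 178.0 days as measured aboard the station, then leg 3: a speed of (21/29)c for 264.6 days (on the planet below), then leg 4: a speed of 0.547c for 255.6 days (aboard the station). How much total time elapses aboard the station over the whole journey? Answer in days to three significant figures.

Leg 1: γ = 1/√(1 − 0.6235²) = 1/√0.6112 = 1.279; τ_1 = 310.7/1.279 = 242.9 days.
Leg 2: 178.0 days is already measured aboard the station.
Leg 3: γ = 1/√(1 − (21/29)²) = 29/20 = 1.450; τ_3 = 264.6/1.450 = 182.5 days.
Leg 4: 255.6 days is already measured aboard the station.
Total: 242.9 + 178.0 + 182.5 + 255.6 days.

τ = 859 days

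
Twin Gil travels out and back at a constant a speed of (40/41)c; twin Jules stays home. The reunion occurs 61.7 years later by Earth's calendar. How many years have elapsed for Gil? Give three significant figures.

γ = 1/√(1 − (40/41)²) = 41/9 ≈ 4.556
Gil's clock measures proper time along the trip: τ = Δt/γ = 61.7/4.556 years.

τ = 13.5 years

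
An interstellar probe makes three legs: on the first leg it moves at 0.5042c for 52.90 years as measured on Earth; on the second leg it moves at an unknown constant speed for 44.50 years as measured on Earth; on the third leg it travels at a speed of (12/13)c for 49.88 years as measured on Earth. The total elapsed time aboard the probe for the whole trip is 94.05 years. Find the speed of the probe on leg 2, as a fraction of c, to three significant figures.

Leg 1: γ = 1/√(1 − 0.5042²) = 1/√0.7458 = 1.158; τ_1 = 52.90/1.158 = 45.68 years.
Leg 2: speed unknown; τ_2 = 44.50/γ_2.
Leg 3: γ = 1/√(1 − (12/13)²) = 13/5 = 2.600; τ_3 = 49.88/2.600 = 19.18 years.
Total proper time: 45.68 + τ_2 + 19.18 = 94.05, so τ_2 = 94.05 − 64.87 = 29.18 years.
γ_2 = 44.50/29.18 = 1.525; β = √(1 − 1/γ²) = √0.5700.

β = 0.755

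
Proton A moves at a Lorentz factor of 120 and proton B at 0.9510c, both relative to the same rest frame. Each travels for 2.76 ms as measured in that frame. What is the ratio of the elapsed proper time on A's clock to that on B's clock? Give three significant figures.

A: γ = 120. B: γ = 1/√(1 − 0.9510²) = 1/√0.09560 = 3.234.
τ_A/τ_B = γ_B/γ_A = 3.234/120.0 = 0.02695, so τ_A/τ_B = 0.02695.

τ_A/τ_B = 0.0270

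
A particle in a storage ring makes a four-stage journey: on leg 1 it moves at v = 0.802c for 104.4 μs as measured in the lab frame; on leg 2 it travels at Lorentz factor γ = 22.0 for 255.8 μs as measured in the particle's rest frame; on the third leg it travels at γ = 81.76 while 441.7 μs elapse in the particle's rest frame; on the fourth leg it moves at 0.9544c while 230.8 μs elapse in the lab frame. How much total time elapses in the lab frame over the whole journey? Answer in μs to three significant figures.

Δt = 4.21×10⁴ μs

Leg 1: 104.4 μs is already measured in the lab frame.
Leg 2: γ = 22.0; Δt_2 = 22.00 × 255.8 = 5628 μs.
Leg 3: γ = 81.76; Δt_3 = 81.76 × 441.7 = 3.611×10⁴ μs.
Leg 4: 230.8 μs is already measured in the lab frame.
Total: 104.4 + 5628 + 3.611×10⁴ + 230.8 μs.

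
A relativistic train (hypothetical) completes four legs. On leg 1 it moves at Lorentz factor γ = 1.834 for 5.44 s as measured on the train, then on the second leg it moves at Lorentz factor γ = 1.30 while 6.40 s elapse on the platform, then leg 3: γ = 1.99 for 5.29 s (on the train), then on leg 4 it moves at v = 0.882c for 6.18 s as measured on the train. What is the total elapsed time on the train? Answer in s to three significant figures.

Leg 1: 5.44 s is already measured on the train.
Leg 2: γ = 1.30; τ_2 = 6.40/1.300 = 4.923 s.
Leg 3: 5.29 s is already measured on the train.
Leg 4: 6.18 s is already measured on the train.
Total: 5.440 + 4.923 + 5.290 + 6.180 s.

τ = 21.8 s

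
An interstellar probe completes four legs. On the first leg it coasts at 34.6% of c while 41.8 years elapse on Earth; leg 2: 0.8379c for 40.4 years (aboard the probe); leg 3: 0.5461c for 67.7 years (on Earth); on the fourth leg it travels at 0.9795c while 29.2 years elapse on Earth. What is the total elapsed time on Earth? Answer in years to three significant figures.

Leg 1: 41.8 years is already measured on Earth.
Leg 2: γ = 1/√(1 − 0.8379²) = 1/√0.2979 = 1.832; Δt_2 = 1.832 × 40.4 = 74.02 years.
Leg 3: 67.7 years is already measured on Earth.
Leg 4: 29.2 years is already measured on Earth.
Total: 41.80 + 74.02 + 67.70 + 29.20 years.

Δt = 213 years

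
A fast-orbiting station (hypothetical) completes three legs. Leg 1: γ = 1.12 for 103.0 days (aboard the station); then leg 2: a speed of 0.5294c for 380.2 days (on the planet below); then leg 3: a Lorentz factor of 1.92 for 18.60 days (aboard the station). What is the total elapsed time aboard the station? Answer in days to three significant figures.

τ = 444 days

Leg 1: 103.0 days is already measured aboard the station.
Leg 2: γ = 1/√(1 − 0.5294²) = 1/√0.7197 = 1.179; τ_2 = 380.2/1.179 = 322.6 days.
Leg 3: 18.60 days is already measured aboard the station.
Total: 103.0 + 322.6 + 18.60 days.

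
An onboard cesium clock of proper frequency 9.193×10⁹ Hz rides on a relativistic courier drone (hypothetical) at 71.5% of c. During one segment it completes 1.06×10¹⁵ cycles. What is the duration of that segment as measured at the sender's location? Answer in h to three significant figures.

β = 0.715; γ = 1/√(1 − 0.715²) = 1/√0.4888 = 1.430
Proper time for N cycles: τ = N/f = 1.06×10¹⁵/(9.193×10⁹) = 1.153×10⁵ s = 32.03 h.
Lab-frame duration Δt = γτ = 1.430 × 32.03 = 45.81 h.

Δt = 45.8 h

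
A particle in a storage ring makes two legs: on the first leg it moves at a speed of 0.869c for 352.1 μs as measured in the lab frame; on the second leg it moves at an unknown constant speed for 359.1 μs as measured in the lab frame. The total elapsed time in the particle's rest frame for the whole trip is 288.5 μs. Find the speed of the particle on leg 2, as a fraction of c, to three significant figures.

β = 0.948

Leg 1: γ = 1/√(1 − 0.869²) = 1/√0.2448 = 2.021; τ_1 = 352.1/2.021 = 174.2 μs.
Leg 2: speed unknown; τ_2 = 359.1/γ_2.
Total proper time: 174.2 + τ_2 = 288.5, so τ_2 = 288.5 − 174.2 = 114.3 μs.
γ_2 = 359.1/114.3 = 3.142; β = √(1 − 1/γ²) = √0.8987.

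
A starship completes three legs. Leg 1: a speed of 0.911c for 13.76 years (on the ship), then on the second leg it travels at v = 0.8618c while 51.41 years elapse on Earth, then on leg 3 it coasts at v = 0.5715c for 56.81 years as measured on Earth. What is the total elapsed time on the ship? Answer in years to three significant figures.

Leg 1: 13.76 years is already measured on the ship.
Leg 2: γ = 1/√(1 − 0.8618²) = 1/√0.2573 = 1.971; τ_2 = 51.41/1.971 = 26.08 years.
Leg 3: γ = 1/√(1 − 0.5715²) = 1/√0.6734 = 1.219; τ_3 = 56.81/1.219 = 46.62 years.
Total: 13.76 + 26.08 + 46.62 years.

τ = 86.5 years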